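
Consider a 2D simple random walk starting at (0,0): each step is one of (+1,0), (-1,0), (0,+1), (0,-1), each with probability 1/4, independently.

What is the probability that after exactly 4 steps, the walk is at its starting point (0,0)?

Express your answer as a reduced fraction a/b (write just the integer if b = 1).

Let h be the number of horizontal steps (so 4-h are vertical). To end at (0,0) need (h+0)/2 right-steps and ((4-h)+0)/2 up-steps.
Sum over h with 0 ≤ h ≤ 4, h ≡ 0 (mod 2), 4-h ≡ 0 (mod 2):
h=0: C(4,0)·C(0,0)·C(4,2) = 1·1·6 = 6
h=2: C(4,2)·C(2,1)·C(2,1) = 6·2·2 = 24
h=4: C(4,4)·C(4,2)·C(0,0) = 1·6·1 = 6
Total favorable: 36
Total paths: 4^4 = 256
P = 36/256 = 9/64

Answer: 9/64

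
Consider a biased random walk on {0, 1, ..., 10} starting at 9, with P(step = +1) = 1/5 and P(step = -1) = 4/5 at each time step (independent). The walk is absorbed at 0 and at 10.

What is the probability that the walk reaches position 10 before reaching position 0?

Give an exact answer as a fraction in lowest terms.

Biased walk: p = 1/5, q = 4/5, r = q/p = 4
Gambler's ruin: P(hit 10 before 0 | start at 9) = (1 - r^a)/(1 - r^N)
r^9 = 262144; r^10 = 1048576
P = (1 - 262144) / (1 - 1048576) = -262143 / -1048575 = 87381/349525

Answer: 87381/349525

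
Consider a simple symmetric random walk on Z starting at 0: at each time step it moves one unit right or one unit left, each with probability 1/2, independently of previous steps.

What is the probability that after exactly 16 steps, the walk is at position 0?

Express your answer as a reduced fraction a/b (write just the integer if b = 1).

Answer: 6435/32768

Derivation:
To return to 0 after 16 steps: need exactly 8 steps of +1 and 8 of -1.
Favorable paths: C(16,8) = 12870
Total paths: 2^16 = 65536
P = 12870/65536 = 6435/32768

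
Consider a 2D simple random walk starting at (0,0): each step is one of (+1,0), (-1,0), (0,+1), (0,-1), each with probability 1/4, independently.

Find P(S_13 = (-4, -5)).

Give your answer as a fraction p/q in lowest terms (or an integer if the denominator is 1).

Answer: 16731/8388608

Derivation:
Let h be the number of horizontal steps (so 13-h are vertical). To end at (-4,-5) need (h-4)/2 right-steps and ((13-h)-5)/2 up-steps.
Sum over h with 4 ≤ h ≤ 8, h ≡ 0 (mod 2), 13-h ≡ 1 (mod 2):
h=4: C(13,4)·C(4,0)·C(9,2) = 715·1·36 = 25740
h=6: C(13,6)·C(6,1)·C(7,1) = 1716·6·7 = 72072
h=8: C(13,8)·C(8,2)·C(5,0) = 1287·28·1 = 36036
Total favorable: 133848
Total paths: 4^13 = 67108864
P = 133848/67108864 = 16731/8388608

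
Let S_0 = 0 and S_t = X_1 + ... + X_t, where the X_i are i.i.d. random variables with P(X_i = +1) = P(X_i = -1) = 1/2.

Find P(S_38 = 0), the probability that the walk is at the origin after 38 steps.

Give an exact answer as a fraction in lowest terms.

To return to 0 after 38 steps: need exactly 19 steps of +1 and 19 of -1.
Favorable paths: C(38,19) = 35345263800
Total paths: 2^38 = 274877906944
P = 35345263800/274877906944 = 4418157975/34359738368

Answer: 4418157975/34359738368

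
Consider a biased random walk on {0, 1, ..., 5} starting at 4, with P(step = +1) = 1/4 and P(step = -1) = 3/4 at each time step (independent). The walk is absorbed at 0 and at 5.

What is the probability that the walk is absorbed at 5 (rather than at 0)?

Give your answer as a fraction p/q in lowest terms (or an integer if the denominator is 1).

Answer: 40/121

Derivation:
Biased walk: p = 1/4, q = 3/4, r = q/p = 3
Gambler's ruin: P(hit 5 before 0 | start at 4) = (1 - r^a)/(1 - r^N)
r^4 = 81; r^5 = 243
P = (1 - 81) / (1 - 243) = -80 / -242 = 40/121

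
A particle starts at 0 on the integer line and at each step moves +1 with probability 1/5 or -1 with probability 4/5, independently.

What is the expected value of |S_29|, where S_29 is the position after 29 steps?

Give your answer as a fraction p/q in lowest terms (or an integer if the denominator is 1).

Answer: 25928661652352808813/1490116119384765625

Derivation:
S_29 takes values m ≡ 1 (mod 2) with |m| ≤ 29; P(S_29=m) = C(29,(29+m)/2) · (1/5)^((29+m)/2) · (4/5)^((29-m)/2).
Distribution: P(S=-29)=288230376151711744/186264514923095703125, P(S=-27)=2089670227099910144/186264514923095703125, P(S=-25)=7313845794849685504/186264514923095703125, P(S=-23)=16456153038411792384/186264514923095703125, P(S=-21)=26741248687419162624/186264514923095703125, P(S=-19)=6685312171854790656/37252902984619140625, P(S=-17)=6685312171854790656/37252902984619140625, P(S=-15)=5491506426880720896/37252902984619140625, P(S=-13)=3775410668480495616/37252902984619140625, P(S=-11)=2202322889946955776/37252902984619140625, P(S=-9)=1101161444973477888/37252902984619140625, P(S=-7)=475501533056729088/37252902984619140625, P(S=-5)=178313074896273408/37252902984619140625, P(S=-3)=58294659100704768/37252902984619140625, P(S=-1)=16655616885915648/37252902984619140625, P(S=1)=4163904221478912/37252902984619140625, P(S=3)=910854048448512/37252902984619140625, P(S=5)=174133862203392/37252902984619140625, P(S=7)=29022310367232/37252902984619140625, P(S=9)=4200597553152/37252902984619140625, P(S=11)=525074694144/37252902984619140625, P(S=13)=56258002944/37252902984619140625, P(S=15)=5114363904/37252902984619140625, P(S=17)=389136384/37252902984619140625, P(S=19)=24321024/37252902984619140625, P(S=21)=6080256/186264514923095703125, P(S=23)=233856/186264514923095703125, P(S=25)=6496/186264514923095703125, P(S=27)=116/186264514923095703125, P(S=29)=1/186264514923095703125
E[|S_29|] = Σ_m |m|·P(S_29=m) = 25928661652352808813/1490116119384765625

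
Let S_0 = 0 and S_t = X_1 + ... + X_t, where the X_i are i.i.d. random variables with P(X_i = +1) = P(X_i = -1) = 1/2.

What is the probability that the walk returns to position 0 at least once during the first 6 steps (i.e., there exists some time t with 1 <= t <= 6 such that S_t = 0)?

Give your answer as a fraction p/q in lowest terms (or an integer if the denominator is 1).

Answer: 11/16

Derivation:
Count via complement. Let g(t,s) = #length-t paths at position s with S_1..S_t all ≠ 0.
g(t,s) = g(t-1,s-1) + g(t-1,s+1) for s ≠ 0; g(t,0) = 0.
t=0: g(0,0)=1
t=1: g(1,-1)=1 g(1,1)=1
t=2: g(2,-2)=1 g(2,2)=1
t=3: g(3,-3)=1 g(3,-1)=1 g(3,1)=1 g(3,3)=1
t=4: g(4,-4)=1 g(4,-2)=2 g(4,2)=2 g(4,4)=1
t=5: g(5,-5)=1 g(5,-3)=3 g(5,-1)=2 g(5,1)=2 g(5,3)=3 g(5,5)=1
t=6: g(6,-6)=1 g(6,-4)=4 g(6,-2)=5 g(6,2)=5 g(6,4)=4 g(6,6)=1
Paths never hitting 0: Σ_s g(6,s) = 20
Paths hitting 0: 2^6 - 20 = 44
P = 44/64 = 11/16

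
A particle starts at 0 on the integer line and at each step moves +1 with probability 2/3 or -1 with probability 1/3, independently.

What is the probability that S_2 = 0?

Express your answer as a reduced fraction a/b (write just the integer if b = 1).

Answer: 4/9

Derivation:
To be at 0 after 2 steps: need exactly 1 step of +1 and 1 of -1.
Number of such sequences: C(2,1) = 2
Each has probability (2/3)^1 · (1/3)^1 = 2/9
P = 2 · 2/9 = 4/9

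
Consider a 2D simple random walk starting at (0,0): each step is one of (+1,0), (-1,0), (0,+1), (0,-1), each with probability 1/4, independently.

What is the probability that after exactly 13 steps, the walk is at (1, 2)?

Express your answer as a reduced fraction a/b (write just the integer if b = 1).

Answer: 552123/16777216

Derivation:
Let h be the number of horizontal steps (so 13-h are vertical). To end at (1,2) need (h+1)/2 right-steps and ((13-h)+2)/2 up-steps.
Sum over h with 1 ≤ h ≤ 11, h ≡ 1 (mod 2), 13-h ≡ 0 (mod 2):
h=1: C(13,1)·C(1,1)·C(12,7) = 13·1·792 = 10296
h=3: C(13,3)·C(3,2)·C(10,6) = 286·3·210 = 180180
h=5: C(13,5)·C(5,3)·C(8,5) = 1287·10·56 = 720720
h=7: C(13,7)·C(7,4)·C(6,4) = 1716·35·15 = 900900
h=9: C(13,9)·C(9,5)·C(4,3) = 715·126·4 = 360360
h=11: C(13,11)·C(11,6)·C(2,2) = 78·462·1 = 36036
Total favorable: 2208492
Total paths: 4^13 = 67108864
P = 2208492/67108864 = 552123/16777216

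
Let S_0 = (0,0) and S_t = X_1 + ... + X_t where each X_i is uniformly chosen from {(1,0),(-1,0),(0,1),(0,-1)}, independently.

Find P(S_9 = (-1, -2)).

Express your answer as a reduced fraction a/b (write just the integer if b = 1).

Let h be the number of horizontal steps (so 9-h are vertical). To end at (-1,-2) need (h-1)/2 right-steps and ((9-h)-2)/2 up-steps.
Sum over h with 1 ≤ h ≤ 7, h ≡ 1 (mod 2), 9-h ≡ 0 (mod 2):
h=1: C(9,1)·C(1,0)·C(8,3) = 9·1·56 = 504
h=3: C(9,3)·C(3,1)·C(6,2) = 84·3·15 = 3780
h=5: C(9,5)·C(5,2)·C(4,1) = 126·10·4 = 5040
h=7: C(9,7)·C(7,3)·C(2,0) = 36·35·1 = 1260
Total favorable: 10584
Total paths: 4^9 = 262144
P = 10584/262144 = 1323/32768

Answer: 1323/32768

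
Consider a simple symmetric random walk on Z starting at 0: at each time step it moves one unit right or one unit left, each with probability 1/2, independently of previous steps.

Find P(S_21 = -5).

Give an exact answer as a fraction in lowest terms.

To reach position -5 after 21 steps: need 8 steps of +1 and 13 of -1.
Favorable paths: C(21,8) = 203490
Total paths: 2^21 = 2097152
P = 203490/2097152 = 101745/1048576

Answer: 101745/1048576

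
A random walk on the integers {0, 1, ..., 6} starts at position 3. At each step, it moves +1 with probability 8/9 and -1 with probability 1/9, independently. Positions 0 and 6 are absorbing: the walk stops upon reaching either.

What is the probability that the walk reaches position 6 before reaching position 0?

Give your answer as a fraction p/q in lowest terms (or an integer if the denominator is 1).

Biased walk: p = 8/9, q = 1/9, r = q/p = 1/8
Gambler's ruin: P(hit 6 before 0 | start at 3) = (1 - r^a)/(1 - r^N)
r^3 = 1/512; r^6 = 1/262144
P = (1 - 1/512) / (1 - 1/262144) = 511/512 / 262143/262144 = 512/513

Answer: 512/513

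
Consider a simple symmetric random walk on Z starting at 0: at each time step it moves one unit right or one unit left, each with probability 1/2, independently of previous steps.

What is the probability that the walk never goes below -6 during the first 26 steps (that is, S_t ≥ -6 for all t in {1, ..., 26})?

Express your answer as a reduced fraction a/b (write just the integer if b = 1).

Answer: 27895895/33554432

Derivation:
Let f(t,s) = #length-t paths at position s with S_1..S_t all ≥ -6.
f(t,s) = f(t-1,s-1) + f(t-1,s+1) for s ≥ -6; f(t,s) = 0 for s < -6.
t=0: f(0,0)=1
t=1: f(1,-1)=1 f(1,1)=1
t=2: f(2,-2)=1 f(2,0)=2 f(2,2)=1
t=3: f(3,-3)=1 f(3,-1)=3 f(3,1)=3 f(3,3)=1
t=4: f(4,-4)=1 f(4,-2)=4 f(4,0)=6 f(4,2)=4 f(4,4)=1
t=5: f(5,-5)=1 f(5,-3)=5 f(5,-1)=10 f(5,1)=10 f(5,3)=5 f(5,5)=1
t=6: f(6,-6)=1 f(6,-4)=6 f(6,-2)=15 f(6,0)=20 f(6,2)=15 f(6,4)=6 f(6,6)=1
t=7: f(7,-5)=7 f(7,-3)=21 f(7,-1)=35 f(7,1)=35 f(7,3)=21 f(7,5)=7 f(7,7)=1
t=8: f(8,-6)=7 f(8,-4)=28 f(8,-2)=56 f(8,0)=70 f(8,2)=56 f(8,4)=28 f(8,6)=8 f(8,8)=1
t=9: f(9,-5)=35 f(9,-3)=84 f(9,-1)=126 f(9,1)=126 f(9,3)=84 f(9,5)=36 f(9,7)=9 f(9,9)=1
t=10: f(10,-6)=35 f(10,-4)=119 f(10,-2)=210 f(10,0)=252 f(10,2)=210 f(10,4)=120 f(10,6)=45 f(10,8)=10 f(10,10)=1
t=11: f(11,-5)=154 f(11,-3)=329 f(11,-1)=462 f(11,1)=462 f(11,3)=330 f(11,5)=165 f(11,7)=55 f(11,9)=11 f(11,11)=1
t=12: f(12,-6)=154 f(12,-4)=483 f(12,-2)=791 f(12,0)=924 f(12,2)=792 f(12,4)=495 f(12,6)=220 f(12,8)=66 f(12,10)=12 f(12,12)=1
t=13: f(13,-5)=637 f(13,-3)=1274 f(13,-1)=1715 f(13,1)=1716 f(13,3)=1287 f(13,5)=715 f(13,7)=286 f(13,9)=78 f(13,11)=13 f(13,13)=1
t=14: f(14,-6)=637 f(14,-4)=1911 f(14,-2)=2989 f(14,0)=3431 f(14,2)=3003 f(14,4)=2002 f(14,6)=1001 f(14,8)=364 f(14,10)=91 f(14,12)=14 f(14,14)=1
t=15: f(15,-5)=2548 f(15,-3)=4900 f(15,-1)=6420 f(15,1)=6434 f(15,3)=5005 f(15,5)=3003 f(15,7)=1365 f(15,9)=455 f(15,11)=105 f(15,13)=15 f(15,15)=1
t=16: f(16,-6)=2548 f(16,-4)=7448 f(16,-2)=11320 f(16,0)=12854 f(16,2)=11439 f(16,4)=8008 f(16,6)=4368 f(16,8)=1820 f(16,10)=560 f(16,12)=120 f(16,14)=16 f(16,16)=1
t=17: f(17,-5)=9996 f(17,-3)=18768 f(17,-1)=24174 f(17,1)=24293 f(17,3)=19447 f(17,5)=12376 f(17,7)=6188 f(17,9)=2380 f(17,11)=680 f(17,13)=136 f(17,15)=17 f(17,17)=1
t=18: f(18,-6)=9996 f(18,-4)=28764 f(18,-2)=42942 f(18,0)=48467 f(18,2)=43740 f(18,4)=31823 f(18,6)=18564 f(18,8)=8568 f(18,10)=3060 f(18,12)=816 f(18,14)=153 f(18,16)=18 f(18,18)=1
t=19: f(19,-5)=38760 f(19,-3)=71706 f(19,-1)=91409 f(19,1)=92207 f(19,3)=75563 f(19,5)=50387 f(19,7)=27132 f(19,9)=11628 f(19,11)=3876 f(19,13)=969 f(19,15)=171 f(19,17)=19 f(19,19)=1
t=20: f(20,-6)=38760 f(20,-4)=110466 f(20,-2)=163115 f(20,0)=183616 f(20,2)=167770 f(20,4)=125950 f(20,6)=77519 f(20,8)=38760 f(20,10)=15504 f(20,12)=4845 f(20,14)=1140 f(20,16)=190 f(20,18)=20 f(20,20)=1
t=21: f(21,-5)=149226 f(21,-3)=273581 f(21,-1)=346731 f(21,1)=351386 f(21,3)=293720 f(21,5)=203469 f(21,7)=116279 f(21,9)=54264 f(21,11)=20349 f(21,13)=5985 f(21,15)=1330 f(21,17)=210 f(21,19)=21 f(21,21)=1
t=22: f(22,-6)=149226 f(22,-4)=422807 f(22,-2)=620312 f(22,0)=698117 f(22,2)=645106 f(22,4)=497189 f(22,6)=319748 f(22,8)=170543 f(22,10)=74613 f(22,12)=26334 f(22,14)=7315 f(22,16)=1540 f(22,18)=231 f(22,20)=22 f(22,22)=1
t=23: f(23,-5)=572033 f(23,-3)=1043119 f(23,-1)=1318429 f(23,1)=1343223 f(23,3)=1142295 f(23,5)=816937 f(23,7)=490291 f(23,9)=245156 f(23,11)=100947 f(23,13)=33649 f(23,15)=8855 f(23,17)=1771 f(23,19)=253 f(23,21)=23 f(23,23)=1
t=24: f(24,-6)=572033 f(24,-4)=1615152 f(24,-2)=2361548 f(24,0)=2661652 f(24,2)=2485518 f(24,4)=1959232 f(24,6)=1307228 f(24,8)=735447 f(24,10)=346103 f(24,12)=134596 f(24,14)=42504 f(24,16)=10626 f(24,18)=2024 f(24,20)=276 f(24,22)=24 f(24,24)=1
t=25: f(25,-5)=2187185 f(25,-3)=3976700 f(25,-1)=5023200 f(25,1)=5147170 f(25,3)=4444750 f(25,5)=3266460 f(25,7)=2042675 f(25,9)=1081550 f(25,11)=480699 f(25,13)=177100 f(25,15)=53130 f(25,17)=12650 f(25,19)=2300 f(25,21)=300 f(25,23)=25 f(25,25)=1
t=26: f(26,-6)=2187185 f(26,-4)=6163885 f(26,-2)=8999900 f(26,0)=10170370 f(26,2)=9591920 f(26,4)=7711210 f(26,6)=5309135 f(26,8)=3124225 f(26,10)=1562249 f(26,12)=657799 f(26,14)=230230 f(26,16)=65780 f(26,18)=14950 f(26,20)=2600 f(26,22)=325 f(26,24)=26 f(26,26)=1
Σ_s f(26,s) = 55791790
P = 55791790/67108864 = 27895895/33554432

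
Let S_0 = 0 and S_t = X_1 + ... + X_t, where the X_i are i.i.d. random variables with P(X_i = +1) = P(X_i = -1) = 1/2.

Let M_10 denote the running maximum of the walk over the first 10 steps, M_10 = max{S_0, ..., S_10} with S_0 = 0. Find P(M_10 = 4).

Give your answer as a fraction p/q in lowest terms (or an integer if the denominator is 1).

Answer: 15/128

Derivation:
Let M_10 = max(S_0,...,S_10). Use the reflection principle: for j ≥ 1, #{paths with M_10 ≥ j} = #{S_10 ≥ j} + #{S_10 ≥ j+1}.
By reflection, #{M_10 ≥ 4} = #{S_10 ≥ 4} + #{S_10 ≥ 5} = 176 + 56 = 232.
#{M_10 ≥ 5} = #{S_10 ≥ 5} + #{S_10 ≥ 6} = 56 + 56 = 112.
#{M_10 = 4} = 232 - 112 = 120.
P(M_10 = 4) = 120/1024 = 15/128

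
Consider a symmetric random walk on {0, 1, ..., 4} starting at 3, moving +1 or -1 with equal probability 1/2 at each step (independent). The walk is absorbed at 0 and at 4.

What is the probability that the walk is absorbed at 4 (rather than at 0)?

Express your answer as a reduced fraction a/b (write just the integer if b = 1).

Answer: 3/4

Derivation:
Symmetric walk (p = 1/2): the harmonic-function argument gives P(hit 4 before 0 | start at 3) = a/N.
P = 3/4 = 3/4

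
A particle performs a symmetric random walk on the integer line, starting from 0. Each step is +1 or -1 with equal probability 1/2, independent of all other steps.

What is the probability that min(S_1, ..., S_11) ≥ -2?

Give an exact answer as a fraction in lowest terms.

Answer: 627/1024

Derivation:
Let f(t,s) = #length-t paths at position s with S_1..S_t all ≥ -2.
f(t,s) = f(t-1,s-1) + f(t-1,s+1) for s ≥ -2; f(t,s) = 0 for s < -2.
t=0: f(0,0)=1
t=1: f(1,-1)=1 f(1,1)=1
t=2: f(2,-2)=1 f(2,0)=2 f(2,2)=1
t=3: f(3,-1)=3 f(3,1)=3 f(3,3)=1
t=4: f(4,-2)=3 f(4,0)=6 f(4,2)=4 f(4,4)=1
t=5: f(5,-1)=9 f(5,1)=10 f(5,3)=5 f(5,5)=1
t=6: f(6,-2)=9 f(6,0)=19 f(6,2)=15 f(6,4)=6 f(6,6)=1
t=7: f(7,-1)=28 f(7,1)=34 f(7,3)=21 f(7,5)=7 f(7,7)=1
t=8: f(8,-2)=28 f(8,0)=62 f(8,2)=55 f(8,4)=28 f(8,6)=8 f(8,8)=1
t=9: f(9,-1)=90 f(9,1)=117 f(9,3)=83 f(9,5)=36 f(9,7)=9 f(9,9)=1
t=10: f(10,-2)=90 f(10,0)=207 f(10,2)=200 f(10,4)=119 f(10,6)=45 f(10,8)=10 f(10,10)=1
t=11: f(11,-1)=297 f(11,1)=407 f(11,3)=319 f(11,5)=164 f(11,7)=55 f(11,9)=11 f(11,11)=1
Σ_s f(11,s) = 1254
P = 1254/2048 = 627/1024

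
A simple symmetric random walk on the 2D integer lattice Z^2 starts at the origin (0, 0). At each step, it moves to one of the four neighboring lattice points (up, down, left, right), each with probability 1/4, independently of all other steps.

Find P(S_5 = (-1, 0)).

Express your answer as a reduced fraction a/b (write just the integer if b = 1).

Let h be the number of horizontal steps (so 5-h are vertical). To end at (-1,0) need (h-1)/2 right-steps and ((5-h)+0)/2 up-steps.
Sum over h with 1 ≤ h ≤ 5, h ≡ 1 (mod 2), 5-h ≡ 0 (mod 2):
h=1: C(5,1)·C(1,0)·C(4,2) = 5·1·6 = 30
h=3: C(5,3)·C(3,1)·C(2,1) = 10·3·2 = 60
h=5: C(5,5)·C(5,2)·C(0,0) = 1·10·1 = 10
Total favorable: 100
Total paths: 4^5 = 1024
P = 100/1024 = 25/256

Answer: 25/256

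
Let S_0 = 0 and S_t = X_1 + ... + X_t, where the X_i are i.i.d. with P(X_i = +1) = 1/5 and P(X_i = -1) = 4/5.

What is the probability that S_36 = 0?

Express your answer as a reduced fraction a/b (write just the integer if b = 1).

Answer: 24945541964976095232/582076609134674072265625

Derivation:
To be at 0 after 36 steps: need exactly 18 steps of +1 and 18 of -1.
Number of such sequences: C(36,18) = 9075135300
Each has probability (1/5)^18 · (4/5)^18 = 68719476736/14551915228366851806640625
P = 9075135300 · 68719476736/14551915228366851806640625 = 24945541964976095232/582076609134674072265625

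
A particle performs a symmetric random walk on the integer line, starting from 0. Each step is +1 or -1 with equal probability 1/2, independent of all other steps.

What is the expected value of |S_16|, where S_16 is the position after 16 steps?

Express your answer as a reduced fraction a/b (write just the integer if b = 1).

Answer: 6435/2048

Derivation:
S_16 takes values m ≡ 0 (mod 2) with |m| ≤ 16; P(S_16=m) = C(16,(16+m)/2)/2^16.
Total paths: 2^16 = 65536
Distribution: P(S=-16)=1/65536, P(S=-14)=16/65536, P(S=-12)=120/65536, P(S=-10)=560/65536, P(S=-8)=1820/65536, P(S=-6)=4368/65536, P(S=-4)=8008/65536, P(S=-2)=11440/65536, P(S=0)=12870/65536, P(S=2)=11440/65536, P(S=4)=8008/65536, P(S=6)=4368/65536, P(S=8)=1820/65536, P(S=10)=560/65536, P(S=12)=120/65536, P(S=14)=16/65536, P(S=16)=1/65536
E[|S_16|] = Σ_m |m|·P(S_16=m) = 205920/65536 = 6435/2048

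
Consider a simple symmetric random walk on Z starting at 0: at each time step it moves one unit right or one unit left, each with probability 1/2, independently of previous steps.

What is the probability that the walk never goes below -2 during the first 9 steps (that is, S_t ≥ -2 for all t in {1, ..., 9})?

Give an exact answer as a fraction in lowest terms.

Let f(t,s) = #length-t paths at position s with S_1..S_t all ≥ -2.
f(t,s) = f(t-1,s-1) + f(t-1,s+1) for s ≥ -2; f(t,s) = 0 for s < -2.
t=0: f(0,0)=1
t=1: f(1,-1)=1 f(1,1)=1
t=2: f(2,-2)=1 f(2,0)=2 f(2,2)=1
t=3: f(3,-1)=3 f(3,1)=3 f(3,3)=1
t=4: f(4,-2)=3 f(4,0)=6 f(4,2)=4 f(4,4)=1
t=5: f(5,-1)=9 f(5,1)=10 f(5,3)=5 f(5,5)=1
t=6: f(6,-2)=9 f(6,0)=19 f(6,2)=15 f(6,4)=6 f(6,6)=1
t=7: f(7,-1)=28 f(7,1)=34 f(7,3)=21 f(7,5)=7 f(7,7)=1
t=8: f(8,-2)=28 f(8,0)=62 f(8,2)=55 f(8,4)=28 f(8,6)=8 f(8,8)=1
t=9: f(9,-1)=90 f(9,1)=117 f(9,3)=83 f(9,5)=36 f(9,7)=9 f(9,9)=1
Σ_s f(9,s) = 336
P = 336/512 = 21/32

Answer: 21/32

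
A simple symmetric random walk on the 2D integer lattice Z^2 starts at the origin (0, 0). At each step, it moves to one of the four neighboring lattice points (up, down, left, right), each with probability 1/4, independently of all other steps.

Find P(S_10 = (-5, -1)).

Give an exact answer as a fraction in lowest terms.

Let h be the number of horizontal steps (so 10-h are vertical). To end at (-5,-1) need (h-5)/2 right-steps and ((10-h)-1)/2 up-steps.
Sum over h with 5 ≤ h ≤ 9, h ≡ 1 (mod 2), 10-h ≡ 1 (mod 2):
h=5: C(10,5)·C(5,0)·C(5,2) = 252·1·10 = 2520
h=7: C(10,7)·C(7,1)·C(3,1) = 120·7·3 = 2520
h=9: C(10,9)·C(9,2)·C(1,0) = 10·36·1 = 360
Total favorable: 5400
Total paths: 4^10 = 1048576
P = 5400/1048576 = 675/131072

Answer: 675/131072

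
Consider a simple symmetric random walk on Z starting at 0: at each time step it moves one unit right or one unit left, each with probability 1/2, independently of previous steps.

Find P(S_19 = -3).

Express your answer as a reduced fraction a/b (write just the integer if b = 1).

Answer: 37791/262144

Derivation:
To reach position -3 after 19 steps: need 8 steps of +1 and 11 of -1.
Favorable paths: C(19,8) = 75582
Total paths: 2^19 = 524288
P = 75582/524288 = 37791/262144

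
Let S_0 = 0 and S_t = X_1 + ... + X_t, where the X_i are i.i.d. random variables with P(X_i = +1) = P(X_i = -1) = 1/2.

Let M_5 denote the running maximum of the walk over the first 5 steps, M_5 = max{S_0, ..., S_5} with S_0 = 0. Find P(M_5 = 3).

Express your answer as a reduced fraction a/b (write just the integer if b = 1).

Let M_5 = max(S_0,...,S_5). Use the reflection principle: for j ≥ 1, #{paths with M_5 ≥ j} = #{S_5 ≥ j} + #{S_5 ≥ j+1}.
By reflection, #{M_5 ≥ 3} = #{S_5 ≥ 3} + #{S_5 ≥ 4} = 6 + 1 = 7.
#{M_5 ≥ 4} = #{S_5 ≥ 4} + #{S_5 ≥ 5} = 1 + 1 = 2.
#{M_5 = 3} = 7 - 2 = 5.
P(M_5 = 3) = 5/32 = 5/32

Answer: 5/32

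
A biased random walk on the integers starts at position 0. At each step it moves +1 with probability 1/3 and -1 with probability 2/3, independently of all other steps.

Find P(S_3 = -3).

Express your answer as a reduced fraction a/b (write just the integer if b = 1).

To reach position -3 after 3 steps: need 0 steps of +1 and 3 steps of -1.
Number of such sequences: C(3,0) = 1
Each has probability (1/3)^0 · (2/3)^3 = 8/27
P = 1 · 8/27 = 8/27

Answer: 8/27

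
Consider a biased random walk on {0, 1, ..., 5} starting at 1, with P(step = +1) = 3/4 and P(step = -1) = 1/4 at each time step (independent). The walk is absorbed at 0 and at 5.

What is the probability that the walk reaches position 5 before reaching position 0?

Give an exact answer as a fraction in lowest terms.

Biased walk: p = 3/4, q = 1/4, r = q/p = 1/3
Gambler's ruin: P(hit 5 before 0 | start at 1) = (1 - r^a)/(1 - r^N)
r^1 = 1/3; r^5 = 1/243
P = (1 - 1/3) / (1 - 1/243) = 2/3 / 242/243 = 81/121

Answer: 81/121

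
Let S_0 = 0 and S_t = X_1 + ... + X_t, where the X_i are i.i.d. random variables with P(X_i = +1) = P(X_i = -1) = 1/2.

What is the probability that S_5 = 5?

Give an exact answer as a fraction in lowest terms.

To reach position 5 after 5 steps: need 5 steps of +1 and 0 of -1.
Favorable paths: C(5,5) = 1
Total paths: 2^5 = 32
P = 1/32 = 1/32

Answer: 1/32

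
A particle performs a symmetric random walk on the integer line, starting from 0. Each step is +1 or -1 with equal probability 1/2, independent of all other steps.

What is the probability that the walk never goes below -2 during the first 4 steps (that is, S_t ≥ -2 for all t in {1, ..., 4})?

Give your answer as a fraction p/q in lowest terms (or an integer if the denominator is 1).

Answer: 7/8

Derivation:
Let f(t,s) = #length-t paths at position s with S_1..S_t all ≥ -2.
f(t,s) = f(t-1,s-1) + f(t-1,s+1) for s ≥ -2; f(t,s) = 0 for s < -2.
t=0: f(0,0)=1
t=1: f(1,-1)=1 f(1,1)=1
t=2: f(2,-2)=1 f(2,0)=2 f(2,2)=1
t=3: f(3,-1)=3 f(3,1)=3 f(3,3)=1
t=4: f(4,-2)=3 f(4,0)=6 f(4,2)=4 f(4,4)=1
Σ_s f(4,s) = 14
P = 14/16 = 7/8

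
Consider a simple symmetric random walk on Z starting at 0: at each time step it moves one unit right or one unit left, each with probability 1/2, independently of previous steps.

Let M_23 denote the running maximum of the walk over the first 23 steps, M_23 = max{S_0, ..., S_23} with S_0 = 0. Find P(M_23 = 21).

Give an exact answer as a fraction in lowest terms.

Answer: 23/8388608

Derivation:
Let M_23 = max(S_0,...,S_23). Use the reflection principle: for j ≥ 1, #{paths with M_23 ≥ j} = #{S_23 ≥ j} + #{S_23 ≥ j+1}.
By reflection, #{M_23 ≥ 21} = #{S_23 ≥ 21} + #{S_23 ≥ 22} = 24 + 1 = 25.
#{M_23 ≥ 22} = #{S_23 ≥ 22} + #{S_23 ≥ 23} = 1 + 1 = 2.
#{M_23 = 21} = 25 - 2 = 23.
P(M_23 = 21) = 23/8388608 = 23/8388608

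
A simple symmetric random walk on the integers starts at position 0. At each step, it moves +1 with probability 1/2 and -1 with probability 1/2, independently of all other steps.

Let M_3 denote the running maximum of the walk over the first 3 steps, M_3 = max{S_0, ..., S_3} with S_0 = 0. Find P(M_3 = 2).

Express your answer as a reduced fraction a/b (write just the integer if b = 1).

Let M_3 = max(S_0,...,S_3). Use the reflection principle: for j ≥ 1, #{paths with M_3 ≥ j} = #{S_3 ≥ j} + #{S_3 ≥ j+1}.
By reflection, #{M_3 ≥ 2} = #{S_3 ≥ 2} + #{S_3 ≥ 3} = 1 + 1 = 2.
#{M_3 ≥ 3} = #{S_3 ≥ 3} + #{S_3 ≥ 4} = 1 + 0 = 1.
#{M_3 = 2} = 2 - 1 = 1.
P(M_3 = 2) = 1/8 = 1/8

Answer: 1/8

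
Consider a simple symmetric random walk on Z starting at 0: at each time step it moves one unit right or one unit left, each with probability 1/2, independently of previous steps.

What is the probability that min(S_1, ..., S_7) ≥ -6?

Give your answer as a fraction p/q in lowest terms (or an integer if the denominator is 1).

Let f(t,s) = #length-t paths at position s with S_1..S_t all ≥ -6.
f(t,s) = f(t-1,s-1) + f(t-1,s+1) for s ≥ -6; f(t,s) = 0 for s < -6.
t=0: f(0,0)=1
t=1: f(1,-1)=1 f(1,1)=1
t=2: f(2,-2)=1 f(2,0)=2 f(2,2)=1
t=3: f(3,-3)=1 f(3,-1)=3 f(3,1)=3 f(3,3)=1
t=4: f(4,-4)=1 f(4,-2)=4 f(4,0)=6 f(4,2)=4 f(4,4)=1
t=5: f(5,-5)=1 f(5,-3)=5 f(5,-1)=10 f(5,1)=10 f(5,3)=5 f(5,5)=1
t=6: f(6,-6)=1 f(6,-4)=6 f(6,-2)=15 f(6,0)=20 f(6,2)=15 f(6,4)=6 f(6,6)=1
t=7: f(7,-5)=7 f(7,-3)=21 f(7,-1)=35 f(7,1)=35 f(7,3)=21 f(7,5)=7 f(7,7)=1
Σ_s f(7,s) = 127
P = 127/128 = 127/128

Answer: 127/128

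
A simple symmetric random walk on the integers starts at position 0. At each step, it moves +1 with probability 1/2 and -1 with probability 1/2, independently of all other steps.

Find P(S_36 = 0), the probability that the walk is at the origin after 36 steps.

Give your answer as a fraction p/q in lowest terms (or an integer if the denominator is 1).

Answer: 2268783825/17179869184

Derivation:
To return to 0 after 36 steps: need exactly 18 steps of +1 and 18 of -1.
Favorable paths: C(36,18) = 9075135300
Total paths: 2^36 = 68719476736
P = 9075135300/68719476736 = 2268783825/17179869184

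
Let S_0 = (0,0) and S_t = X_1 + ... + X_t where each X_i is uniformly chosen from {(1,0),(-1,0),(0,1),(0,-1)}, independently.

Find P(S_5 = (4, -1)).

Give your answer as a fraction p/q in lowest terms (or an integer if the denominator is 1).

Answer: 5/1024

Derivation:
Let h be the number of horizontal steps (so 5-h are vertical). To end at (4,-1) need (h+4)/2 right-steps and ((5-h)-1)/2 up-steps.
Sum over h with 4 ≤ h ≤ 4, h ≡ 0 (mod 2), 5-h ≡ 1 (mod 2):
h=4: C(5,4)·C(4,4)·C(1,0) = 5·1·1 = 5
Total favorable: 5
Total paths: 4^5 = 1024
P = 5/1024 = 5/1024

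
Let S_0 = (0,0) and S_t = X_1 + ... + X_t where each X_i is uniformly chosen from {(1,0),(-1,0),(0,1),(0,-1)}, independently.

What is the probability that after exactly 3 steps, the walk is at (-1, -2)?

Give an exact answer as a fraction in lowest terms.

Let h be the number of horizontal steps (so 3-h are vertical). To end at (-1,-2) need (h-1)/2 right-steps and ((3-h)-2)/2 up-steps.
Sum over h with 1 ≤ h ≤ 1, h ≡ 1 (mod 2), 3-h ≡ 0 (mod 2):
h=1: C(3,1)·C(1,0)·C(2,0) = 3·1·1 = 3
Total favorable: 3
Total paths: 4^3 = 64
P = 3/64 = 3/64

Answer: 3/64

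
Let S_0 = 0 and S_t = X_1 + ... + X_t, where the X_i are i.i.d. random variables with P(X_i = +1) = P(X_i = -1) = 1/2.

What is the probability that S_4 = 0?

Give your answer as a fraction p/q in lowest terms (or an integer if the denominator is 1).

To return to 0 after 4 steps: need exactly 2 steps of +1 and 2 of -1.
Favorable paths: C(4,2) = 6
Total paths: 2^4 = 16
P = 6/16 = 3/8

Answer: 3/8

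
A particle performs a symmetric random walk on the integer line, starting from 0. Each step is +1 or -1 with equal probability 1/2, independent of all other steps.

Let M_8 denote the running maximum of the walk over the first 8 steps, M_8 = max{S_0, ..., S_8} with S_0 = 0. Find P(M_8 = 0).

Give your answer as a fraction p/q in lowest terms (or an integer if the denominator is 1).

Let M_8 = max(S_0,...,S_8). Use the reflection principle: for j ≥ 1, #{paths with M_8 ≥ j} = #{S_8 ≥ j} + #{S_8 ≥ j+1}.
P(M_8 ≥ 0) = 1 since S_0 = 0, so #{M_8 ≥ 0} = 256.
#{M_8 ≥ 1} = #{S_8 ≥ 1} + #{S_8 ≥ 2} = 93 + 93 = 186.
#{M_8 = 0} = 256 - 186 = 70.
P(M_8 = 0) = 70/256 = 35/128

Answer: 35/128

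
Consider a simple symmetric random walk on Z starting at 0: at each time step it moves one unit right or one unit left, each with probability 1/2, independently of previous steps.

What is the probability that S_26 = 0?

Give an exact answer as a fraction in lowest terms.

To return to 0 after 26 steps: need exactly 13 steps of +1 and 13 of -1.
Favorable paths: C(26,13) = 10400600
Total paths: 2^26 = 67108864
P = 10400600/67108864 = 1300075/8388608

Answer: 1300075/8388608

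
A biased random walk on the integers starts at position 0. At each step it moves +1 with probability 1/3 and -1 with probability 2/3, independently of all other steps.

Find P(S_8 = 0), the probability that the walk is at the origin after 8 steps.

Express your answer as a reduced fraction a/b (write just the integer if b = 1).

Answer: 1120/6561

Derivation:
To be at 0 after 8 steps: need exactly 4 steps of +1 and 4 of -1.
Number of such sequences: C(8,4) = 70
Each has probability (1/3)^4 · (2/3)^4 = 16/6561
P = 70 · 16/6561 = 1120/6561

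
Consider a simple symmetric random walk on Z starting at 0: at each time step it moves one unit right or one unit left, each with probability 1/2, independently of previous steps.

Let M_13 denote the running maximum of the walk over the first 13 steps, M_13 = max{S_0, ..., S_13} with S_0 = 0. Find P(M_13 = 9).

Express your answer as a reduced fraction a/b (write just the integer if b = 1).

Answer: 39/4096

Derivation:
Let M_13 = max(S_0,...,S_13). Use the reflection principle: for j ≥ 1, #{paths with M_13 ≥ j} = #{S_13 ≥ j} + #{S_13 ≥ j+1}.
By reflection, #{M_13 ≥ 9} = #{S_13 ≥ 9} + #{S_13 ≥ 10} = 92 + 14 = 106.
#{M_13 ≥ 10} = #{S_13 ≥ 10} + #{S_13 ≥ 11} = 14 + 14 = 28.
#{M_13 = 9} = 106 - 28 = 78.
P(M_13 = 9) = 78/8192 = 39/4096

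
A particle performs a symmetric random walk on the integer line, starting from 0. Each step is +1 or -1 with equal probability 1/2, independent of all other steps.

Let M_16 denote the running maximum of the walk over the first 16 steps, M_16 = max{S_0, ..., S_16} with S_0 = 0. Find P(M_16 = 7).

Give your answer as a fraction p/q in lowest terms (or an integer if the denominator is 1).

Answer: 455/16384

Derivation:
Let M_16 = max(S_0,...,S_16). Use the reflection principle: for j ≥ 1, #{paths with M_16 ≥ j} = #{S_16 ≥ j} + #{S_16 ≥ j+1}.
By reflection, #{M_16 ≥ 7} = #{S_16 ≥ 7} + #{S_16 ≥ 8} = 2517 + 2517 = 5034.
#{M_16 ≥ 8} = #{S_16 ≥ 8} + #{S_16 ≥ 9} = 2517 + 697 = 3214.
#{M_16 = 7} = 5034 - 3214 = 1820.
P(M_16 = 7) = 1820/65536 = 455/16384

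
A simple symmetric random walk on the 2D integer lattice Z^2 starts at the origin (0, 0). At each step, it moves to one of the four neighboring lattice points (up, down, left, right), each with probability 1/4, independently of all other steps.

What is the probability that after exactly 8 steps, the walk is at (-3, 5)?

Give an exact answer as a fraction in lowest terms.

Let h be the number of horizontal steps (so 8-h are vertical). To end at (-3,5) need (h-3)/2 right-steps and ((8-h)+5)/2 up-steps.
Sum over h with 3 ≤ h ≤ 3, h ≡ 1 (mod 2), 8-h ≡ 1 (mod 2):
h=3: C(8,3)·C(3,0)·C(5,5) = 56·1·1 = 56
Total favorable: 56
Total paths: 4^8 = 65536
P = 56/65536 = 7/8192

Answer: 7/8192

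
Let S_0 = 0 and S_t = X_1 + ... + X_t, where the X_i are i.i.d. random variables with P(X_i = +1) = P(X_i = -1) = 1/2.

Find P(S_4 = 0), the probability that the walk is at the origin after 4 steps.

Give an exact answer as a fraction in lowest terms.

Answer: 3/8

Derivation:
To return to 0 after 4 steps: need exactly 2 steps of +1 and 2 of -1.
Favorable paths: C(4,2) = 6
Total paths: 2^4 = 16
P = 6/16 = 3/8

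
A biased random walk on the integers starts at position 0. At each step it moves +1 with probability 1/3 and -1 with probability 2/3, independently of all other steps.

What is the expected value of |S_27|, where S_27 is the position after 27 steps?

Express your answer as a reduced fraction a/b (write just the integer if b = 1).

Answer: 862142190941/94143178827

Derivation:
S_27 takes values m ≡ 1 (mod 2) with |m| ≤ 27; P(S_27=m) = C(27,(27+m)/2) · (1/3)^((27+m)/2) · (2/3)^((27-m)/2).
Distribution: P(S=-27)=134217728/7625597484987, P(S=-25)=67108864/282429536481, P(S=-23)=436207616/282429536481, P(S=-21)=5452595200/847288609443, P(S=-19)=5452595200/282429536481, P(S=-17)=12540968960/282429536481, P(S=-15)=68975329280/847288609443, P(S=-13)=34487664640/282429536481, P(S=-11)=43109580800/282429536481, P(S=-9)=409541017600/2541865828329, P(S=-7)=40954101760/282429536481, P(S=-5)=31646351360/282429536481, P(S=-3)=63292702720/847288609443, P(S=-1)=12171673600/282429536481, P(S=1)=6085836800/282429536481, P(S=3)=7911587840/847288609443, P(S=5)=988948480/282429536481, P(S=7)=319953920/282429536481, P(S=9)=799884800/2541865828329, P(S=11)=21049600/282429536481, P(S=13)=4209920/282429536481, P(S=15)=2104960/847288609443, P(S=17)=95680/282429536481, P(S=19)=10400/282429536481, P(S=21)=2600/847288609443, P(S=23)=52/282429536481, P(S=25)=2/282429536481, P(S=27)=1/7625597484987
E[|S_27|] = Σ_m |m|·P(S_27=m) = 862142190941/94143178827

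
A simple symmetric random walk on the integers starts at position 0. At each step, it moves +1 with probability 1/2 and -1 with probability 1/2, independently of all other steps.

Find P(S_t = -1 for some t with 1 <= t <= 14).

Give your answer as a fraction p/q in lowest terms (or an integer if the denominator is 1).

Count via complement. Let g(t,s) = #length-t paths at position s with S_1..S_t all ≠ -1.
g(t,s) = g(t-1,s-1) + g(t-1,s+1) for s ≠ -1; g(t,-1) = 0.
t=0: g(0,0)=1
t=1: g(1,1)=1
t=2: g(2,0)=1 g(2,2)=1
t=3: g(3,1)=2 g(3,3)=1
t=4: g(4,0)=2 g(4,2)=3 g(4,4)=1
t=5: g(5,1)=5 g(5,3)=4 g(5,5)=1
t=6: g(6,0)=5 g(6,2)=9 g(6,4)=5 g(6,6)=1
t=7: g(7,1)=14 g(7,3)=14 g(7,5)=6 g(7,7)=1
t=8: g(8,0)=14 g(8,2)=28 g(8,4)=20 g(8,6)=7 g(8,8)=1
t=9: g(9,1)=42 g(9,3)=48 g(9,5)=27 g(9,7)=8 g(9,9)=1
t=10: g(10,0)=42 g(10,2)=90 g(10,4)=75 g(10,6)=35 g(10,8)=9 g(10,10)=1
t=11: g(11,1)=132 g(11,3)=165 g(11,5)=110 g(11,7)=44 g(11,9)=10 g(11,11)=1
t=12: g(12,0)=132 g(12,2)=297 g(12,4)=275 g(12,6)=154 g(12,8)=54 g(12,10)=11 g(12,12)=1
t=13: g(13,1)=429 g(13,3)=572 g(13,5)=429 g(13,7)=208 g(13,9)=65 g(13,11)=12 g(13,13)=1
t=14: g(14,0)=429 g(14,2)=1001 g(14,4)=1001 g(14,6)=637 g(14,8)=273 g(14,10)=77 g(14,12)=13 g(14,14)=1
Paths never hitting -1: Σ_s g(14,s) = 3432
Paths hitting -1: 2^14 - 3432 = 12952
P = 12952/16384 = 1619/2048

Answer: 1619/2048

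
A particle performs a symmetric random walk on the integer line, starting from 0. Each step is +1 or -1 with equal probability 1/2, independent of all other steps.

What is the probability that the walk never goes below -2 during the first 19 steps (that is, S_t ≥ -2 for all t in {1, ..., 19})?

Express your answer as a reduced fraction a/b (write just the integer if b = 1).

Let f(t,s) = #length-t paths at position s with S_1..S_t all ≥ -2.
f(t,s) = f(t-1,s-1) + f(t-1,s+1) for s ≥ -2; f(t,s) = 0 for s < -2.
t=0: f(0,0)=1
t=1: f(1,-1)=1 f(1,1)=1
t=2: f(2,-2)=1 f(2,0)=2 f(2,2)=1
t=3: f(3,-1)=3 f(3,1)=3 f(3,3)=1
t=4: f(4,-2)=3 f(4,0)=6 f(4,2)=4 f(4,4)=1
t=5: f(5,-1)=9 f(5,1)=10 f(5,3)=5 f(5,5)=1
t=6: f(6,-2)=9 f(6,0)=19 f(6,2)=15 f(6,4)=6 f(6,6)=1
t=7: f(7,-1)=28 f(7,1)=34 f(7,3)=21 f(7,5)=7 f(7,7)=1
t=8: f(8,-2)=28 f(8,0)=62 f(8,2)=55 f(8,4)=28 f(8,6)=8 f(8,8)=1
t=9: f(9,-1)=90 f(9,1)=117 f(9,3)=83 f(9,5)=36 f(9,7)=9 f(9,9)=1
t=10: f(10,-2)=90 f(10,0)=207 f(10,2)=200 f(10,4)=119 f(10,6)=45 f(10,8)=10 f(10,10)=1
t=11: f(11,-1)=297 f(11,1)=407 f(11,3)=319 f(11,5)=164 f(11,7)=55 f(11,9)=11 f(11,11)=1
t=12: f(12,-2)=297 f(12,0)=704 f(12,2)=726 f(12,4)=483 f(12,6)=219 f(12,8)=66 f(12,10)=12 f(12,12)=1
t=13: f(13,-1)=1001 f(13,1)=1430 f(13,3)=1209 f(13,5)=702 f(13,7)=285 f(13,9)=78 f(13,11)=13 f(13,13)=1
t=14: f(14,-2)=1001 f(14,0)=2431 f(14,2)=2639 f(14,4)=1911 f(14,6)=987 f(14,8)=363 f(14,10)=91 f(14,12)=14 f(14,14)=1
t=15: f(15,-1)=3432 f(15,1)=5070 f(15,3)=4550 f(15,5)=2898 f(15,7)=1350 f(15,9)=454 f(15,11)=105 f(15,13)=15 f(15,15)=1
t=16: f(16,-2)=3432 f(16,0)=8502 f(16,2)=9620 f(16,4)=7448 f(16,6)=4248 f(16,8)=1804 f(16,10)=559 f(16,12)=120 f(16,14)=16 f(16,16)=1
t=17: f(17,-1)=11934 f(17,1)=18122 f(17,3)=17068 f(17,5)=11696 f(17,7)=6052 f(17,9)=2363 f(17,11)=679 f(17,13)=136 f(17,15)=17 f(17,17)=1
t=18: f(18,-2)=11934 f(18,0)=30056 f(18,2)=35190 f(18,4)=28764 f(18,6)=17748 f(18,8)=8415 f(18,10)=3042 f(18,12)=815 f(18,14)=153 f(18,16)=18 f(18,18)=1
t=19: f(19,-1)=41990 f(19,1)=65246 f(19,3)=63954 f(19,5)=46512 f(19,7)=26163 f(19,9)=11457 f(19,11)=3857 f(19,13)=968 f(19,15)=171 f(19,17)=19 f(19,19)=1
Σ_s f(19,s) = 260338
P = 260338/524288 = 130169/262144

Answer: 130169/262144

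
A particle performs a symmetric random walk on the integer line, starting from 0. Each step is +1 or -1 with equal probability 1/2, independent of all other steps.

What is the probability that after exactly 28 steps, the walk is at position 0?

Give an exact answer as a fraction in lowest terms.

To return to 0 after 28 steps: need exactly 14 steps of +1 and 14 of -1.
Favorable paths: C(28,14) = 40116600
Total paths: 2^28 = 268435456
P = 40116600/268435456 = 5014575/33554432

Answer: 5014575/33554432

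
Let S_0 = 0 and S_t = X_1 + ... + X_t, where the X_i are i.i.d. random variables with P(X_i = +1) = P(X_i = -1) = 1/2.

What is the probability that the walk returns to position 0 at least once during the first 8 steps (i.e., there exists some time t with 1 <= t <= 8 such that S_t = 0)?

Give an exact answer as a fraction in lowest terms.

Count via complement. Let g(t,s) = #length-t paths at position s with S_1..S_t all ≠ 0.
g(t,s) = g(t-1,s-1) + g(t-1,s+1) for s ≠ 0; g(t,0) = 0.
t=0: g(0,0)=1
t=1: g(1,-1)=1 g(1,1)=1
t=2: g(2,-2)=1 g(2,2)=1
t=3: g(3,-3)=1 g(3,-1)=1 g(3,1)=1 g(3,3)=1
t=4: g(4,-4)=1 g(4,-2)=2 g(4,2)=2 g(4,4)=1
t=5: g(5,-5)=1 g(5,-3)=3 g(5,-1)=2 g(5,1)=2 g(5,3)=3 g(5,5)=1
t=6: g(6,-6)=1 g(6,-4)=4 g(6,-2)=5 g(6,2)=5 g(6,4)=4 g(6,6)=1
t=7: g(7,-7)=1 g(7,-5)=5 g(7,-3)=9 g(7,-1)=5 g(7,1)=5 g(7,3)=9 g(7,5)=5 g(7,7)=1
t=8: g(8,-8)=1 g(8,-6)=6 g(8,-4)=14 g(8,-2)=14 g(8,2)=14 g(8,4)=14 g(8,6)=6 g(8,8)=1
Paths never hitting 0: Σ_s g(8,s) = 70
Paths hitting 0: 2^8 - 70 = 186
P = 186/256 = 93/128

Answer: 93/128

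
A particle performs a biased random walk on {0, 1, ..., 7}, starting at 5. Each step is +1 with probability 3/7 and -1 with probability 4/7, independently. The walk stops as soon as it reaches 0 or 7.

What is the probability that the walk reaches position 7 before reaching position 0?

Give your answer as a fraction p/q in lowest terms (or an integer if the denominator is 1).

Answer: 7029/14197

Derivation:
Biased walk: p = 3/7, q = 4/7, r = q/p = 4/3
Gambler's ruin: P(hit 7 before 0 | start at 5) = (1 - r^a)/(1 - r^N)
r^5 = 1024/243; r^7 = 16384/2187
P = (1 - 1024/243) / (1 - 16384/2187) = -781/243 / -14197/2187 = 7029/14197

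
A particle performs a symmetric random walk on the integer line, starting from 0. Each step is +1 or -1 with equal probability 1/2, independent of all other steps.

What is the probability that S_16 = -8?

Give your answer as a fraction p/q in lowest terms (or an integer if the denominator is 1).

To reach position -8 after 16 steps: need 4 steps of +1 and 12 of -1.
Favorable paths: C(16,4) = 1820
Total paths: 2^16 = 65536
P = 1820/65536 = 455/16384

Answer: 455/16384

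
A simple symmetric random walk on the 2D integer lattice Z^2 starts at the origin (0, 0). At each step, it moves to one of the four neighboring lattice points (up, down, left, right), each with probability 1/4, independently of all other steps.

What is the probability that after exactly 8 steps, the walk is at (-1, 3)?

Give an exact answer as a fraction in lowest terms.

Let h be the number of horizontal steps (so 8-h are vertical). To end at (-1,3) need (h-1)/2 right-steps and ((8-h)+3)/2 up-steps.
Sum over h with 1 ≤ h ≤ 5, h ≡ 1 (mod 2), 8-h ≡ 1 (mod 2):
h=1: C(8,1)·C(1,0)·C(7,5) = 8·1·21 = 168
h=3: C(8,3)·C(3,1)·C(5,4) = 56·3·5 = 840
h=5: C(8,5)·C(5,2)·C(3,3) = 56·10·1 = 560
Total favorable: 1568
Total paths: 4^8 = 65536
P = 1568/65536 = 49/2048

Answer: 49/2048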